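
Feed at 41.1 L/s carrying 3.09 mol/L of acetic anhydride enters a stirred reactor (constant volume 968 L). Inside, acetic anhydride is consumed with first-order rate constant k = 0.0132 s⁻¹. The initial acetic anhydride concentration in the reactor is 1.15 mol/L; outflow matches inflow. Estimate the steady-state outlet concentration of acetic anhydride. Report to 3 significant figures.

Accumulation = in − out − consumed: V dC/dt = Q C_in − Q C − k V C.
At steady state: 0 = Q C_in − (Q + kV) C_ss, so C_ss = Q C_in/(Q + kV).
C_ss = 41.1·3.09/(41.1 + 0.0132·968) = 127.00/53.878 = 2.3572 mol/L.

2.36 mol/L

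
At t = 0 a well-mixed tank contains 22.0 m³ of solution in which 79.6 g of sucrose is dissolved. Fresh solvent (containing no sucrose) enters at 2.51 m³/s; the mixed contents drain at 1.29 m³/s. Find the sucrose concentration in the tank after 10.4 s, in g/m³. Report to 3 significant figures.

Let m(t) be the amount of sucrose. Volume: V(t) = V₀ + (Q_in − Q_out) t = 22.0 + 1.2200 t; V(10.4) = 34.688 m³.
Species balance (pure solvent in): dm/dt = −Q_out · m/V(t).
Separate: dm/m = −Q_out dt/V(t) ⇒ ln(m/m₀) = −(Q_out/(Q_in−Q_out)) ln(V/V₀).
m = m₀ (V₀/V)^(Q_out/(Q_in−Q_out)) = 79.6 × (22.0/34.688)^(1.0574) = 49.182 g.
C = m/V = 49.182/34.688 = 1.4179 g/m³.

1.42 g/m³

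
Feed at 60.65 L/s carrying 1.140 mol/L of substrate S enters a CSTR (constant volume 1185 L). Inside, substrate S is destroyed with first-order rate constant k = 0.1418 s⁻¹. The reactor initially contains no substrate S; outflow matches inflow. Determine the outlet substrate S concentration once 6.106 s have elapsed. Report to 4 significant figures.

0.2093 mol/L

V dC/dt = Q(C_in − C) − k V C.
dC/dt = (Q/V) C_in − (Q/V + k) C; effective rate a = Q/V + k = 0.0511814 + 0.1418 = 0.192981 s⁻¹.
C_ss = Q C_in/(Q + kV) = 0.302344 mol/L; C(t) = C_ss + (C₀ − C_ss) e^(−a t).
C(6.106) = 0.302344 + (-0.302344)·e^(−0.192981·6.106) = 0.302344 + (-0.302344)·0.307788 = 0.209286 mol/L.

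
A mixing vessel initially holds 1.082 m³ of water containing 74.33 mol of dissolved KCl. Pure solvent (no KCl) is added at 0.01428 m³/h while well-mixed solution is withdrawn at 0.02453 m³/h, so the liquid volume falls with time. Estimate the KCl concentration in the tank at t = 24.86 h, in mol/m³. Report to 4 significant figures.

47.26 mol/m³

Let m(t) be the amount of KCl. Volume: V(t) = V₀ + (Q_in − Q_out) t = 1.082 − 0.0102500 t; V(24.86) = 0.827185 m³.
Solute balance: dm/dt = 0 − Q_out C = −Q_out m/V(t).
dm/m = −Q_out dt/(V₀ − 0.0102500 t); integrating gives ln(m/m₀) = −(Q_out/(Q_in−Q_out)) ln(V/V₀).
m = m₀ (V₀/V)^(Q_out/(Q_in−Q_out)) = 74.33 × (1.082/0.827185)^(-2.39317) = 39.0896 mol.
C = m/V = 39.0896/0.827185 = 47.2562 mol/m³.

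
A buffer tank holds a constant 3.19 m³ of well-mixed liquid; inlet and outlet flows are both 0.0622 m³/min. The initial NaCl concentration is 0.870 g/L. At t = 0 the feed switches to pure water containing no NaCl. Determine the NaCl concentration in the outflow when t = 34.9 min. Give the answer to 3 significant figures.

0.441 g/L

Mass balance on the solute (V constant): V dC/dt = Q(C_in − C).
So dC/dt = (C_in − C)/τ with τ = V/Q = 3.19/0.0622 = 51.286 min.
Integrating: C(t) = C_in + (C₀ − C_in) e^(−t/τ).
C(34.9) = 0 + (0.870 − 0)·e^(−34.9/51.286) = 0 + (0.87000)·0.50637 = 0.44054 g/L.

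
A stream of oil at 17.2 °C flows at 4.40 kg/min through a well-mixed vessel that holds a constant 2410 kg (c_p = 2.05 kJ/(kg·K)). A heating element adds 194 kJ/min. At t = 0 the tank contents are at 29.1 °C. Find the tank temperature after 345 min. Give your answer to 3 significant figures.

33.6 °C

M c_p dT/dt = ṁ c_p (T_in − T) + Q̇.
τ = M/ṁ = 547.73 min; T_ss = T_in + Q̇/(ṁ c_p) = 17.2 + 194/(4.40·2.05) = 38.708 °C.
This is linear first-order; T(t) = T_ss + (T₀ − T_ss) e^(−t/τ).
T(345) = 38.708 + (-9.6078)·e^(−345/547.73) = 38.708 + (-9.6078)·0.53266 = 33.590 °C.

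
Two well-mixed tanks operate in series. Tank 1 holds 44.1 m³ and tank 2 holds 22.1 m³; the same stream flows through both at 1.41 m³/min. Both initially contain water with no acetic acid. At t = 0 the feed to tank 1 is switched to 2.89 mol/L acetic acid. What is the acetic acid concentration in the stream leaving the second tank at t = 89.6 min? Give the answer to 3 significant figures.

2.57 mol/L

Species balance on tank i: dCᵢ/dt = (Cᵢ₋₁ − Cᵢ)/τᵢ with τᵢ = Vᵢ/Q.
τ₁ = 44.1/1.41 = 31.277 min; τ₂ = 22.1/1.41 = 15.674 min.
Solving the cascade with C₁(0)=C₂(0)=0 gives C₂(t) = C_in[1 − (τ₁ e^(−t/τ₁) − τ₂ e^(−t/τ₂))/(τ₁ − τ₂)].
At t = 89.6: e^(−t/τ₁) = 0.056997, e^(−t/τ₂) = 0.0032910.
C₂ = 2.89·[1 − (31.277·0.056997 − 15.674·0.0032910)/(15.603)] = 2.89·0.88905 = 2.5694 mol/L.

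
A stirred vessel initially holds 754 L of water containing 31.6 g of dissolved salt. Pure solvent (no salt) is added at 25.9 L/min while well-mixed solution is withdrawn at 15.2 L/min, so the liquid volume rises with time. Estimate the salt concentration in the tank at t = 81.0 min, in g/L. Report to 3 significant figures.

0.00657 g/L

Let m(t) be the amount of salt. Volume: V(t) = V₀ + (Q_in − Q_out) t = 754 + 10.700 t; V(81.0) = 1620.7 L.
No salt enters, so dm/dt = −Q_out · (m/V).
dm/m = −Q_out dt/(V₀ + 10.700 t); integrating gives ln(m/m₀) = −(Q_out/(Q_in−Q_out)) ln(V/V₀).
m = m₀ (V₀/V)^(Q_out/(Q_in−Q_out)) = 31.6 × (754/1620.7)^(1.4206) = 10.656 g.
C = m/V = 10.656/1620.7 = 0.0065749 g/L.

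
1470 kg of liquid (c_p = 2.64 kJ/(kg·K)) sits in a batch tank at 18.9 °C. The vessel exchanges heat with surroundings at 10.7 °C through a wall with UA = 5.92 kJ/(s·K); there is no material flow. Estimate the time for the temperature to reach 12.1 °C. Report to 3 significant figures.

1160 s

M c_p dT/dt = −UA(T − T_amb).
τ = M c_p/UA = 655.54 s; T_ss = T_amb = 10.700 °C.
T(t) = T_ss + (T₀ − T_ss)e^(−t/τ); set T = 12.1:
t = −τ ln[(T − T_ss)/(T₀ − T_ss)] = −655.54 · ln(0.17073) = 1158.8 s.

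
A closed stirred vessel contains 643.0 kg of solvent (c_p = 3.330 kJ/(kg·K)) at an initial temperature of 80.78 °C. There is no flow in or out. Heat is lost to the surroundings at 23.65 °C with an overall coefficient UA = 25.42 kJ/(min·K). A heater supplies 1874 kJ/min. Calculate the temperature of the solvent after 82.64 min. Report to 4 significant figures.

91.15 °C

M c_p dT/dt = −UA(T − T_amb) + Q̇.
dT/dt = (T_ss − T)/τ with T_ss = T_amb + Q̇/UA = 23.65 + 1874/25.42 = 97.3715 °C, τ = M c_p/UA = 643.0·3.330/25.42 = 84.2325 min.
Integrating: T(t) = T_ss + (T₀ − T_ss) e^(−t/τ).
T(82.64) = 97.3715 + (-16.5915)·0.374901 = 91.1513 °C.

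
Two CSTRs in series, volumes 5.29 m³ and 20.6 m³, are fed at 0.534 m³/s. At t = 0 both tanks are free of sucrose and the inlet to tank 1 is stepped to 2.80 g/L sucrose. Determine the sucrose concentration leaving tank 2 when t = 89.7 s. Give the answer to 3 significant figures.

Each tank obeys Vᵢ dCᵢ/dt = Q(Cᵢ₋₁ − Cᵢ), so τᵢ = Vᵢ/Q.
τ₁ = 5.29/0.534 = 9.9064 s; τ₂ = 20.6/0.534 = 38.577 s.
Solving the cascade with C₁(0)=C₂(0)=0 gives C₂(t) = C_in[1 − (τ₁ e^(−t/τ₁) − τ₂ e^(−t/τ₂))/(τ₁ − τ₂)].
At t = 89.7: e^(−t/τ₁) = 0.00011683, e^(−t/τ₂) = 0.097761.
C₂ = 2.80·[1 − (9.9064·0.00011683 − 38.577·0.097761)/(-28.670)] = 2.80·0.86850 = 2.4318 g/L.

2.43 g/L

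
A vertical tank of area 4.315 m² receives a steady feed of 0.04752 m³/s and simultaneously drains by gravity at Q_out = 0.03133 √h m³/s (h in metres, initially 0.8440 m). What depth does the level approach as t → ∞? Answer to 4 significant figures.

2.301 m

Mass balance (ρ constant): A dh/dt = Q_in − 0.03133 √h. At steady state dh/dt = 0:
Q_in = 0.03133 √h_ss ⇒ √h_ss = 0.04752/0.03133 = 1.51676.
h_ss = 1.51676² = 2.30055 m. (Since h₀ = 0.8440 m < h_ss, the level will rise toward this value.)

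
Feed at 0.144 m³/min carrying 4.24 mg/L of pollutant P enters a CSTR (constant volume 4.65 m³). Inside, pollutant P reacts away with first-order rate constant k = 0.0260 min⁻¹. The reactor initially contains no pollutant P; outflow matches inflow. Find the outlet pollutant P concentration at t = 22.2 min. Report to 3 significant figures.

1.65 mg/L

Species balance: V dC/dt = Q C_in − Q C − k V C.
This is linear with rate a = Q/V + k = 0.056968 min⁻¹.
C_ss = Q C_in/(Q + kV) = 2.3049 mg/L; C(t) = C_ss + (C₀ − C_ss) e^(−a t).
C(22.2) = 2.3049 + (-2.3049)·e^(−0.056968·22.2) = 2.3049 + (-2.3049)·0.28233 = 1.6541 mg/L.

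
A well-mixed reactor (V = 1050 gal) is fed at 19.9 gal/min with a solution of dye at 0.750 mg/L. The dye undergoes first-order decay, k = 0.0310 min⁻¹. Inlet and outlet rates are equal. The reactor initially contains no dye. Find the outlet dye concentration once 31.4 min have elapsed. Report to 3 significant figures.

0.225 mg/L

V dC/dt = Q(C_in − C) − k V C.
dC/dt = (Q/V) C_in − (Q/V + k) C; effective rate a = Q/V + k = 0.018952 + 0.0310 = 0.049952 min⁻¹.
C_ss = Q C_in/(Q + kV) = 0.28456 mg/L; C(t) = C_ss + (C₀ − C_ss) e^(−a t).
C(31.4) = 0.28456 + (-0.28456)·e^(−0.049952·31.4) = 0.28456 + (-0.28456)·0.20836 = 0.22527 mg/L.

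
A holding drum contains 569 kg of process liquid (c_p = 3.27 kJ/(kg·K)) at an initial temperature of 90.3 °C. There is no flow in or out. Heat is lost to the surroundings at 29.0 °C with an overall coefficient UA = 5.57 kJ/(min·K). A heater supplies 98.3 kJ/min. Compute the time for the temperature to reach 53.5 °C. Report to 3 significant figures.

619 min

Unsteady energy balance on the tank contents: M c_p dT/dt = −UA(T − T_amb) + Q̇.
τ = M c_p/UA = 334.04 min; T_ss = T_amb + Q̇/UA = 29.0 + 98.3/5.57 = 46.648 °C.
T(t) = T_ss + (T₀ − T_ss)e^(−t/τ); set T = 53.5:
t = −τ ln[(T − T_ss)/(T₀ − T_ss)] = −334.04 · ln(0.15697) = 618.56 min.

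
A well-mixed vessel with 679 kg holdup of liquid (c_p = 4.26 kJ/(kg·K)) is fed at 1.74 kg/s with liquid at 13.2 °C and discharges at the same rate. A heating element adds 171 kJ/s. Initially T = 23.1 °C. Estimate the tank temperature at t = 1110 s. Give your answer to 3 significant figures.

35.5 °C

M c_p dT/dt = ṁ c_p (T_in − T) + Q̇.
τ = M/ṁ = 390.23 s; T_ss = T_in + Q̇/(ṁ c_p) = 13.2 + 171/(1.74·4.26) = 36.269 °C.
T approaches T_ss exponentially: T(t) = T_ss + (T₀ − T_ss) e^(−t/τ).
T(1110) = 36.269 + (-13.169)·e^(−1110/390.23) = 36.269 + (-13.169)·0.058165 = 35.503 °C.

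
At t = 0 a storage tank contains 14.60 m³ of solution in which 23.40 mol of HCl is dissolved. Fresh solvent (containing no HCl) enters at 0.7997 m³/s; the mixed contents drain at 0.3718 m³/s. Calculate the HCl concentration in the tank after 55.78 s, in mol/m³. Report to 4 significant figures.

0.2621 mol/m³

Total volume: dV/dt = Q_in − Q_out = 0.427900 m³/s, so V(t) = 14.60 + 0.427900 t and V(55.78) = 38.4683 m³.
Solute balance: dm/dt = 0 − Q_out C = −Q_out m/V(t).
Separate: dm/m = −Q_out dt/V(t) ⇒ ln(m/m₀) = −(Q_out/(Q_in−Q_out)) ln(V/V₀).
m = m₀ (V₀/V)^(Q_out/(Q_in−Q_out)) = 23.40 × (14.60/38.4683)^(0.868895) = 10.0839 mol.
C = m/V = 10.0839/38.4683 = 0.262136 mol/m³.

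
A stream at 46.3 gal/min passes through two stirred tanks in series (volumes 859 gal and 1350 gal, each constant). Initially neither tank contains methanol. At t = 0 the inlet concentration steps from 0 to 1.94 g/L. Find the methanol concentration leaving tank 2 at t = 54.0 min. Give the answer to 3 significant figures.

1.29 g/L

Species balance on tank i: dCᵢ/dt = (Cᵢ₋₁ − Cᵢ)/τᵢ with τᵢ = Vᵢ/Q.
τ₁ = 859/46.3 = 18.553 min; τ₂ = 1350/46.3 = 29.158 min.
Tank 1: C₁ = C_in(1 − e^(−t/τ₁)). Tank 2 (τ₁ ≠ τ₂): C₂ = C_in[1 − (τ₁ e^(−t/τ₁) − τ₂ e^(−t/τ₂))/(τ₁ − τ₂)].
At t = 54.0: e^(−t/τ₁) = 0.054443, e^(−t/τ₂) = 0.15692.
C₂ = 1.94·[1 − (18.553·0.054443 − 29.158·0.15692)/(-10.605)] = 1.94·0.66379 = 1.2878 g/L.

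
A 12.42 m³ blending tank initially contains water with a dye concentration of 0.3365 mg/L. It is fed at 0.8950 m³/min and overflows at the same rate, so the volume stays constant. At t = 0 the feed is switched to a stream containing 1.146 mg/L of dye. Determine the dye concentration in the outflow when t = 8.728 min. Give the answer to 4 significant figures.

0.7144 mg/L

Mass balance on the solute (V constant): V dC/dt = Q(C_in − C).
So dC/dt = (C_in − C)/τ with τ = V/Q = 12.42/0.8950 = 13.8771 min.
This is linear first-order; C(t) = C_in + (C₀ − C_in) e^(−t/τ).
C(8.728) = 1.146 + (0.3365 − 1.146)·e^(−8.728/13.8771) = 1.146 + (-0.809500)·0.533151 = 0.714414 mg/L.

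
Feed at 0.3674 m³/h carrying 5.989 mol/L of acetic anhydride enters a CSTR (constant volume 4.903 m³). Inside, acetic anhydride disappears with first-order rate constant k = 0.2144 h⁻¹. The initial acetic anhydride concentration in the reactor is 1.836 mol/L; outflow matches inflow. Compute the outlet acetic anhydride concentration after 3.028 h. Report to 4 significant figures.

1.670 mol/L

Species balance: V dC/dt = Q C_in − Q C − k V C.
dC/dt = (Q/V) C_in − (Q/V + k) C; effective rate a = Q/V + k = 0.0749337 + 0.2144 = 0.289334 h⁻¹.
C_ss = Q C_in/(Q + kV) = 1.55107 mol/L; C(t) = C_ss + (C₀ − C_ss) e^(−a t).
C(3.028) = 1.55107 + (0.284926)·e^(−0.289334·3.028) = 1.55107 + (0.284926)·0.416403 = 1.66972 mol/L.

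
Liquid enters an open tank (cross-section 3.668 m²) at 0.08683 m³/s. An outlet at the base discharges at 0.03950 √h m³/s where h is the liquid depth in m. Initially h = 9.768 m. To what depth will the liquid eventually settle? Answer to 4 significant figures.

4.832 m

A dh/dt = Q_in − 0.03950 √h. Steady state requires inflow = outflow:
Q_in = 0.03950 √h_ss ⇒ √h_ss = 0.08683/0.03950 = 2.19823.
h_ss = 2.19823² = 4.83221 m. (Since h₀ = 9.768 m > h_ss, the level will fall toward this value.)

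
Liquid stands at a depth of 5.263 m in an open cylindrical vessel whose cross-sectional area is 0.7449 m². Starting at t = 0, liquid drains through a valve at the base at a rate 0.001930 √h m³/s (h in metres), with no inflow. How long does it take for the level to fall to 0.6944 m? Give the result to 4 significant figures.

Accumulation of liquid (constant cross-section A): A dh/dt = −0.001930 √h.
∫ h^(−1/2) dh = −(0.001930/A) ∫ dt, giving 2√h = 2√h₀ − (0.001930/A) t.
t = 2A(√h₀ − √h)/0.001930 = 2·0.7449·(√5.263 − √0.6944)/0.001930
  = 1.48980 × (2.29412 − 0.833307) / 0.001930 = 1127.63 s.

1128 s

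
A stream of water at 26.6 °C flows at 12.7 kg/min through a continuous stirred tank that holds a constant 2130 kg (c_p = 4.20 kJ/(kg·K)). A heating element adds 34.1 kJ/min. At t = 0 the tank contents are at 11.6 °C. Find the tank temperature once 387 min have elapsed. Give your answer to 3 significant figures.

25.7 °C

Heat balance on the well-mixed liquid: M c_p dT/dt = ṁ c_p (T_in − T) + 34.1.
τ = M/ṁ = 167.72 min; T_ss = T_in + Q̇/(ṁ c_p) = 26.6 + 34.1/(12.7·4.20) = 27.239 °C.
Integrating: T(t) = T_ss + (T₀ − T_ss) e^(−t/τ).
T(387) = 27.239 + (-15.639)·e^(−387/167.72) = 27.239 + (-15.639)·0.099513 = 25.683 °C.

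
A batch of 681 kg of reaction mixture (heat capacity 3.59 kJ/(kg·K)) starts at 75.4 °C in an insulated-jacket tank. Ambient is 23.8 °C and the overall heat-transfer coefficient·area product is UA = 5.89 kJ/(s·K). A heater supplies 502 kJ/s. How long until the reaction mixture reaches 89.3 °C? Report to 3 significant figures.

221 s

M c_p dT/dt = −UA(T − T_amb) + Q̇.
τ = M c_p/UA = 415.07 s; T_ss = T_amb + Q̇/UA = 23.8 + 502/5.89 = 109.03 °C.
T(t) = T_ss + (T₀ − T_ss)e^(−t/τ); set T = 89.3:
t = −τ ln[(T − T_ss)/(T₀ − T_ss)] = −415.07 · ln(0.58667) = 221.36 s.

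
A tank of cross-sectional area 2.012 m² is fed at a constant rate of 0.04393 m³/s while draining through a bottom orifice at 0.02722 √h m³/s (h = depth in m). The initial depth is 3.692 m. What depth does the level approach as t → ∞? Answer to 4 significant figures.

Level balance: A dh/dt = 0.04393 − 0.02722 √h. Setting dh/dt = 0:
Q_in = 0.02722 √h_ss ⇒ √h_ss = 0.04393/0.02722 = 1.61389.
h_ss = 1.61389² = 2.60463 m. (Since h₀ = 3.692 m > h_ss, the level will fall toward this value.)

2.605 m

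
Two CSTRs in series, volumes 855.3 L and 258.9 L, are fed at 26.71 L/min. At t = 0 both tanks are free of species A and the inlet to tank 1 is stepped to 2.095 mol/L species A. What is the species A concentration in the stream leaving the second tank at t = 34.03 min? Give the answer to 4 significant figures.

Species balance on tank i: dCᵢ/dt = (Cᵢ₋₁ − Cᵢ)/τᵢ with τᵢ = Vᵢ/Q.
τ₁ = 855.3/26.71 = 32.0217 min; τ₂ = 258.9/26.71 = 9.69300 min.
Solving the cascade with C₁(0)=C₂(0)=0 gives C₂(t) = C_in[1 − (τ₁ e^(−t/τ₁) − τ₂ e^(−t/τ₂))/(τ₁ − τ₂)].
At t = 34.03: e^(−t/τ₁) = 0.345516, e^(−t/τ₂) = 0.0298736.
C₂ = 2.095·[1 − (32.0217·0.345516 − 9.69300·0.0298736)/(22.3287)] = 2.095·0.517462 = 1.08408 mol/L.

1.084 mol/L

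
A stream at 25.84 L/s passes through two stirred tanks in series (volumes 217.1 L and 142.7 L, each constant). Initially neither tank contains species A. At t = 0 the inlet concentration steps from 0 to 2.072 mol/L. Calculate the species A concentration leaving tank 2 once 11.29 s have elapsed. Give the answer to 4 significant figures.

Species balance on tank i: dCᵢ/dt = (Cᵢ₋₁ − Cᵢ)/τᵢ with τᵢ = Vᵢ/Q.
τ₁ = 217.1/25.84 = 8.40170 s; τ₂ = 142.7/25.84 = 5.52245 s.
Solving the cascade with C₁(0)=C₂(0)=0 gives C₂(t) = C_in[1 − (τ₁ e^(−t/τ₁) − τ₂ e^(−t/τ₂))/(τ₁ − τ₂)].
At t = 11.29: e^(−t/τ₁) = 0.260859, e^(−t/τ₂) = 0.129460.
C₂ = 2.072·[1 − (8.40170·0.260859 − 5.52245·0.129460)/(2.87926)] = 2.072·0.487116 = 1.00930 mol/L.

1.009 mol/L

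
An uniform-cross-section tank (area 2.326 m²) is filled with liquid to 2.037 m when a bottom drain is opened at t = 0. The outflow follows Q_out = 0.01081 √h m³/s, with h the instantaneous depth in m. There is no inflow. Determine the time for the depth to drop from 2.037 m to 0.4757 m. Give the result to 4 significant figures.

317.4 s

Mass balance (ρ constant): A dh/dt = −0.01081 √h.
This is separable: 2 d(√h)/dt = −0.01081/A, so √h = √h₀ − (0.01081/(2A)) t.
t = 2A(√h₀ − √h)/0.01081 = 2·2.326·(√2.037 − √0.4757)/0.01081
  = 4.65200 × (1.42724 − 0.689710) / 0.01081 = 317.388 s.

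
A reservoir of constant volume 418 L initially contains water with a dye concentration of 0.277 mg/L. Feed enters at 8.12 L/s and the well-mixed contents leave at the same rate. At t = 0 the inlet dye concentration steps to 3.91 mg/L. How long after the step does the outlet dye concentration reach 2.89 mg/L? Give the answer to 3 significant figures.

Accumulation = in − out for the solute gives V dC/dt = Q(C_in − C), so τ = V/Q = 51.478 s.
C(t) = C_in + (C₀ − C_in) e^(−t/τ). Set C = 2.89 and solve for t:
e^(−t/τ) = (C − C_in)/(C₀ − C_in) = (2.89 − 3.91)/(0.277 − 3.91) = 0.28076
t = −τ ln(…) = 51.478 × 1.2703 = 65.390 s.

65.4 s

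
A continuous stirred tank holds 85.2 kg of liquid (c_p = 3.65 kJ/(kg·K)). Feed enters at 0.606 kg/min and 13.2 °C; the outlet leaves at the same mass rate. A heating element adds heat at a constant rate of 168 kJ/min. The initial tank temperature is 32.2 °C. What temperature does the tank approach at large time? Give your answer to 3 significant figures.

89.2 °C

First-law balance (no shaft work): M c_p dT/dt = ṁ c_p (T_in − T) + 168.
At steady state dT/dt = 0 ⇒ T_ss = T_in + Q̇/(ṁ c_p) = 13.2 + 168/(0.606·3.65) = 89.153 °C.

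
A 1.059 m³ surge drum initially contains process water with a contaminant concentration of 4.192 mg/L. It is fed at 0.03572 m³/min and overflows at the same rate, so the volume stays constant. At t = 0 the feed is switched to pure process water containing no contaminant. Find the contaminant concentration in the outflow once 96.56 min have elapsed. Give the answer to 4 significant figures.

0.1614 mg/L

Unsteady species balance (constant V, well mixed): V dC/dt = Q(C_in − C).
Rewrite as dC/dt + C/τ = C_in/τ, τ = V/Q = 29.6473 min.
Solution: C(t) = C_in + (C₀ − C_in) e^(−t/τ).
C(96.56) = 0 + (4.192 − 0)·e^(−96.56/29.6473) = 0 + (4.19200)·0.0385052 = 0.161414 mg/L.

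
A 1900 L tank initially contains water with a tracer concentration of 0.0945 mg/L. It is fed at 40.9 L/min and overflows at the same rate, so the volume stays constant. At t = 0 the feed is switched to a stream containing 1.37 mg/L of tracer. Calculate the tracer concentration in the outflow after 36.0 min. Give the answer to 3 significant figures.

Species balance on the tank: V dC/dt = Q(C_in − C).
Rewrite as dC/dt + C/τ = C_in/τ, τ = V/Q = 46.455 min.
This is linear first-order; C(t) = C_in + (C₀ − C_in) e^(−t/τ).
C(36.0) = 1.37 + (0.0945 − 1.37)·e^(−36.0/46.455) = 1.37 + (-1.2755)·0.46073 = 0.78234 mg/L.

0.782 mg/L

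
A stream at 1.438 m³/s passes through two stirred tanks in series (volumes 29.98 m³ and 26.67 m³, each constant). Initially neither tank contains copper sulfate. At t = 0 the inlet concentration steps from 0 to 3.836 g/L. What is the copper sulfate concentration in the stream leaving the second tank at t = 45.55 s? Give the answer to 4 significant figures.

2.579 g/L

Time constants: τᵢ = Vᵢ/Q for each well-mixed tank.
τ₁ = 29.98/1.438 = 20.8484 s; τ₂ = 26.67/1.438 = 18.5466 s.
Tank 1: C₁ = C_in(1 − e^(−t/τ₁)). Tank 2 (τ₁ ≠ τ₂): C₂ = C_in[1 − (τ₁ e^(−t/τ₁) − τ₂ e^(−t/τ₂))/(τ₁ − τ₂)].
At t = 45.55: e^(−t/τ₁) = 0.112498, e^(−t/τ₂) = 0.0857794.
C₂ = 3.836·[1 − (20.8484·0.112498 − 18.5466·0.0857794)/(2.30181)] = 3.836·0.672219 = 2.57863 g/L.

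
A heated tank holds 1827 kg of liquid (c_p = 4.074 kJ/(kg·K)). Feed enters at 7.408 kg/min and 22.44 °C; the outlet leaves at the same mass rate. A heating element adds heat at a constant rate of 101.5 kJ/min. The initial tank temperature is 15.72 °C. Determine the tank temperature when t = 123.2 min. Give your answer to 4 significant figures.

19.68 °C

Heat balance on the well-mixed liquid: M c_p dT/dt = ṁ c_p (T_in − T) + 101.5.
Rearrange: dT/dt = (T_ss − T)/τ with τ = M/ṁ = 246.625 min and T_ss = T_in + Q̇/(ṁ c_p) = 25.8031 °C.
This is linear first-order; T(t) = T_ss + (T₀ − T_ss) e^(−t/τ).
T(123.2) = 25.8031 + (-10.0831)·e^(−123.2/246.625) = 25.8031 + (-10.0831)·0.606808 = 19.6846 °C.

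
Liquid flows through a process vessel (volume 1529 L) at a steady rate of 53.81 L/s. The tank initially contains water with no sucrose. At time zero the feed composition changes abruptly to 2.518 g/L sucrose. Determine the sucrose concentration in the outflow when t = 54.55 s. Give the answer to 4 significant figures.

2.149 g/L

Mass balance on the solute (V constant): V dC/dt = Q(C_in − C).
Rewrite as dC/dt + C/τ = C_in/τ, τ = V/Q = 28.4148 s.
C approaches C_in exponentially: C(t) = C_in + (C₀ − C_in) e^(−t/τ).
C(54.55) = 2.518 + (0 − 2.518)·e^(−54.55/28.4148) = 2.518 + (-2.51800)·0.146640 = 2.14876 g/L.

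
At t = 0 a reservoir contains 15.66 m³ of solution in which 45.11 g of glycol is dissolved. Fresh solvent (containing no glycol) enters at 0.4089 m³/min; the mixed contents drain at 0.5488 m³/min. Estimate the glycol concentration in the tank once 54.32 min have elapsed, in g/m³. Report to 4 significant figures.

Let m(t) be the amount of glycol. Volume: V(t) = V₀ + (Q_in − Q_out) t = 15.66 − 0.139900 t; V(54.32) = 8.06063 m³.
No glycol enters, so dm/dt = −Q_out · (m/V).
Separate: dm/m = −Q_out dt/V(t) ⇒ ln(m/m₀) = −(Q_out/(Q_in−Q_out)) ln(V/V₀).
m = m₀ (V₀/V)^(Q_out/(Q_in−Q_out)) = 45.11 × (15.66/8.06063)^(-3.92280) = 3.33310 g.
C = m/V = 3.33310/8.06063 = 0.413503 g/m³.

0.4135 g/m³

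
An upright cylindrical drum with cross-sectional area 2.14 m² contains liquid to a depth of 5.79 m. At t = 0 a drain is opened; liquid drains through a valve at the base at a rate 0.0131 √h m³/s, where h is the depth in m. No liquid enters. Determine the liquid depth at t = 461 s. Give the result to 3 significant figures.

0.990 m

A dh/dt = −Q_out = −0.0131 √h.
Separate and integrate: 2(√h − √h₀) = −(0.0131/A) t.
√h = √5.79 − 0.0131·461/(2·2.14) = 2.4062 − 1.4110 = 0.99524.
h = 0.99524² = 0.99050 m.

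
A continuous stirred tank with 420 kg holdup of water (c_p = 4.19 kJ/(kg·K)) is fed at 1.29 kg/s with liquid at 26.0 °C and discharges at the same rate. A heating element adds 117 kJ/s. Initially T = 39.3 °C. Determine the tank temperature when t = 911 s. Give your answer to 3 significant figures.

M c_p dT/dt = ṁ c_p (T_in − T) + Q̇.
τ = M/ṁ = 325.58 s; T_ss = T_in + Q̇/(ṁ c_p) = 26.0 + 117/(1.29·4.19) = 47.646 °C.
This is linear first-order; T(t) = T_ss + (T₀ − T_ss) e^(−t/τ).
T(911) = 47.646 + (-8.3462)·e^(−911/325.58) = 47.646 + (-8.3462)·0.060927 = 47.138 °C.

47.1 °C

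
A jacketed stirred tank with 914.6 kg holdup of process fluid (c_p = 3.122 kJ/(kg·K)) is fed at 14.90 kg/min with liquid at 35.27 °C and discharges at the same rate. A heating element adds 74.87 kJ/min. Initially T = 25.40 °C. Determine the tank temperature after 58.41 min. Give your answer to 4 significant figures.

32.45 °C

M c_p dT/dt = ṁ c_p (T_in − T) + Q̇.
τ = M/ṁ = 61.3826 min; T_ss = T_in + Q̇/(ṁ c_p) = 35.27 + 74.87/(14.90·3.122) = 36.8795 °C.
Integrating: T(t) = T_ss + (T₀ − T_ss) e^(−t/τ).
T(58.41) = 36.8795 + (-11.4795)·e^(−58.41/61.3826) = 36.8795 + (-11.4795)·0.386133 = 32.4469 °C.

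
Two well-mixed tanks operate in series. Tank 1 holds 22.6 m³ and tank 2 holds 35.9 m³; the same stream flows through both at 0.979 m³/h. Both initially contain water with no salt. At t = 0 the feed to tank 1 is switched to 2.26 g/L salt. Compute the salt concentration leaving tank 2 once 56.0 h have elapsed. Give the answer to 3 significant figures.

Each tank obeys Vᵢ dCᵢ/dt = Q(Cᵢ₋₁ − Cᵢ), so τᵢ = Vᵢ/Q.
τ₁ = 22.6/0.979 = 23.085 h; τ₂ = 35.9/0.979 = 36.670 h.
Solving the cascade with C₁(0)=C₂(0)=0 gives C₂(t) = C_in[1 − (τ₁ e^(−t/τ₁) − τ₂ e^(−t/τ₂))/(τ₁ − τ₂)].
At t = 56.0: e^(−t/τ₁) = 0.088404, e^(−t/τ₂) = 0.21716.
C₂ = 2.26·[1 − (23.085·0.088404 − 36.670·0.21716)/(-13.585)] = 2.26·0.56406 = 1.2748 g/L.

1.27 g/L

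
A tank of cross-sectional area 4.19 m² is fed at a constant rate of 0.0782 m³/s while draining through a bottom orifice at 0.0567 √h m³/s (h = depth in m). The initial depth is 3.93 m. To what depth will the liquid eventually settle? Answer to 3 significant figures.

Unsteady balance on liquid volume: A dh/dt = Q_in − 0.0567 √h. At steady state dh/dt = 0:
Q_in = 0.0567 √h_ss ⇒ √h_ss = 0.0782/0.0567 = 1.3792.
h_ss = 1.3792² = 1.9022 m. (Since h₀ = 3.93 m > h_ss, the level will fall toward this value.)

1.90 m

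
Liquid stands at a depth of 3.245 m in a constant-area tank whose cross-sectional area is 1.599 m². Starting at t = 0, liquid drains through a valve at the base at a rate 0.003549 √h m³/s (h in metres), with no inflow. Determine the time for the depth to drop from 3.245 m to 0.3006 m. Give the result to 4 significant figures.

1129 s

Volume balance on the tank: A dh/dt = −0.003549 √h.
Separate and integrate: 2(√h − √h₀) = −(0.003549/A) t.
t = 2A(√h₀ − √h)/0.003549 = 2·1.599·(√3.245 − √0.3006)/0.003549
  = 3.19800 × (1.80139 − 0.548270) / 0.003549 = 1129.18 s.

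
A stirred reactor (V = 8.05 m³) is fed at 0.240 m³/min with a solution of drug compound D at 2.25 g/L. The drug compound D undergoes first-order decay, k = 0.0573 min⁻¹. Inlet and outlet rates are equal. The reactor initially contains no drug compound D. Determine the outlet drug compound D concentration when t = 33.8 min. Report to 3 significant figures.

0.730 g/L

Species balance: V dC/dt = Q C_in − Q C − k V C.
This is linear with rate a = Q/V + k = 0.087114 min⁻¹.
C_ss = Q C_in/(Q + kV) = 0.77004 g/L; C(t) = C_ss + (C₀ − C_ss) e^(−a t).
C(33.8) = 0.77004 + (-0.77004)·e^(−0.087114·33.8) = 0.77004 + (-0.77004)·0.052631 = 0.72951 g/L.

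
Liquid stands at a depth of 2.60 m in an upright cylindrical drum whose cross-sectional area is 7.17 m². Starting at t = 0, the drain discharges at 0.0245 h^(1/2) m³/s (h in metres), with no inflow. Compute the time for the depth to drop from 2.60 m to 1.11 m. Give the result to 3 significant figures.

A dh/dt = −Q_out = −0.0245 √h.
This is separable: 2 d(√h)/dt = −0.0245/A, so √h = √h₀ − (0.0245/(2A)) t.
t = 2A(√h₀ − √h)/0.0245 = 2·7.17·(√2.60 − √1.11)/0.0245
  = 14.340 × (1.6125 − 1.0536) / 0.0245 = 327.12 s.

327 s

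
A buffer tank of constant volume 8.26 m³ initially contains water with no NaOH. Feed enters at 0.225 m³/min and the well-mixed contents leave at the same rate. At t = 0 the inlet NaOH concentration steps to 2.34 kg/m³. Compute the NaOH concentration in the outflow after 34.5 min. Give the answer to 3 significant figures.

1.43 kg/m³

Species balance on the tank: V dC/dt = Q(C_in − C).
So dC/dt = (C_in − C)/τ with τ = V/Q = 8.26/0.225 = 36.711 min.
This is linear first-order; C(t) = C_in + (C₀ − C_in) e^(−t/τ).
C(34.5) = 2.34 + (0 − 2.34)·e^(−34.5/36.711) = 2.34 + (-2.3400)·0.39072 = 1.4257 kg/m³.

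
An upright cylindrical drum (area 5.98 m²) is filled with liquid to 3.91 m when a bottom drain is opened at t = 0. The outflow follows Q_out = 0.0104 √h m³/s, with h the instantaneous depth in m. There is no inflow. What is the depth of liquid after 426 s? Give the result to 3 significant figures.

A dh/dt = −Q_out = −0.0104 √h.
Separate and integrate: 2(√h − √h₀) = −(0.0104/A) t.
√h = √3.91 − 0.0104·426/(2·5.98) = 1.9774 − 0.37043 = 1.6069.
h = 1.6069² = 2.5822 m.

2.58 m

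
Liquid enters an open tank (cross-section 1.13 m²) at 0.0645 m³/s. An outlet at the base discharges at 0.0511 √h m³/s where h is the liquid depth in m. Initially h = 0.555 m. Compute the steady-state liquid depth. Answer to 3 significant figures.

1.59 m

Volume balance on the tank: A dh/dt = Q_in − 0.0511 √h. At steady state dh/dt = 0:
Q_in = 0.0511 √h_ss ⇒ √h_ss = 0.0645/0.0511 = 1.2622.
h_ss = 1.2622² = 1.5932 m. (Since h₀ = 0.555 m < h_ss, the level will rise toward this value.)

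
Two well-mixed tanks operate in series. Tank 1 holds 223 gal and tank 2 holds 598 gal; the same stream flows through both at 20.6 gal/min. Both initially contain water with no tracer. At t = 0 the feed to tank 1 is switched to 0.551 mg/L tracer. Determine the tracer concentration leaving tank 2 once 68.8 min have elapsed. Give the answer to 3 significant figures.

Time constants: τᵢ = Vᵢ/Q for each well-mixed tank.
τ₁ = 223/20.6 = 10.825 min; τ₂ = 598/20.6 = 29.029 min.
Solving the cascade with C₁(0)=C₂(0)=0 gives C₂(t) = C_in[1 − (τ₁ e^(−t/τ₁) − τ₂ e^(−t/τ₂))/(τ₁ − τ₂)].
At t = 68.8: e^(−t/τ₁) = 0.0017371, e^(−t/τ₂) = 0.093478.
C₂ = 0.551·[1 − (10.825·0.0017371 − 29.029·0.093478)/(-18.204)] = 0.551·0.85197 = 0.46943 mg/L.

0.469 mg/L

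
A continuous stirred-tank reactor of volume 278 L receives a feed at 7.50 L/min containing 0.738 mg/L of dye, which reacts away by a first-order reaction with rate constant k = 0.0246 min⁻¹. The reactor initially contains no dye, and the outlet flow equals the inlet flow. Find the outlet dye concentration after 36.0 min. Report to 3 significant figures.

0.326 mg/L

Accumulation = in − out − consumed: V dC/dt = Q C_in − Q C − k V C.
dC/dt = (Q/V) C_in − (Q/V + k) C; effective rate a = Q/V + k = 0.026978 + 0.0246 = 0.051578 min⁻¹.
C_ss = Q C_in/(Q + kV) = 0.38602 mg/L; C(t) = C_ss + (C₀ − C_ss) e^(−a t).
C(36.0) = 0.38602 + (-0.38602)·e^(−0.051578·36.0) = 0.38602 + (-0.38602)·0.15617 = 0.32573 mg/L.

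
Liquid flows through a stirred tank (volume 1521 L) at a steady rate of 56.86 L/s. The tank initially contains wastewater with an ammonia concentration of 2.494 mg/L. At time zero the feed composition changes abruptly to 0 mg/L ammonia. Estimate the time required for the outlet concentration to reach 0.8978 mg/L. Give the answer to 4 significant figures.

Unsteady species balance (constant V, well mixed): V dC/dt = Q(C_in − C), so τ = V/Q = 26.7499 s.
C(t) = C_in + (C₀ − C_in) e^(−t/τ). Set C = 0.8978 and solve for t:
e^(−t/τ) = (C − C_in)/(C₀ − C_in) = (0.8978 − 0)/(2.494 − 0) = 0.359984
t = −τ ln(…) = 26.7499 × 1.02170 = 27.3303 s.

27.33 s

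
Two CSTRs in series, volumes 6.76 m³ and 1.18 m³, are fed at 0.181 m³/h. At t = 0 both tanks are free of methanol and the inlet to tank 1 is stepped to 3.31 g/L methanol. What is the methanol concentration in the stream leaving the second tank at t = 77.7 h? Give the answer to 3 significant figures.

Each tank obeys Vᵢ dCᵢ/dt = Q(Cᵢ₋₁ − Cᵢ), so τᵢ = Vᵢ/Q.
τ₁ = 6.76/0.181 = 37.348 h; τ₂ = 1.18/0.181 = 6.5193 h.
Solving the cascade with C₁(0)=C₂(0)=0 gives C₂(t) = C_in[1 − (τ₁ e^(−t/τ₁) − τ₂ e^(−t/τ₂))/(τ₁ − τ₂)].
At t = 77.7: e^(−t/τ₁) = 0.12488, e^(−t/τ₂) = 6.6667e-06.
C₂ = 3.31·[1 − (37.348·0.12488 − 6.5193·6.6667e-06)/(30.829)] = 3.31·0.84872 = 2.8093 g/L.

2.81 g/L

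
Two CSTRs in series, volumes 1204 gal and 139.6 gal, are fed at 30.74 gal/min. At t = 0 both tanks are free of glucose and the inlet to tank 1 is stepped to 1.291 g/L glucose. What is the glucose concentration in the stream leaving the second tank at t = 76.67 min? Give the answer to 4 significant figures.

Species balance on tank i: dCᵢ/dt = (Cᵢ₋₁ − Cᵢ)/τᵢ with τᵢ = Vᵢ/Q.
τ₁ = 1204/30.74 = 39.1672 min; τ₂ = 139.6/30.74 = 4.54131 min.
Tank 1: C₁ = C_in(1 − e^(−t/τ₁)). Tank 2 (τ₁ ≠ τ₂): C₂ = C_in[1 − (τ₁ e^(−t/τ₁) − τ₂ e^(−t/τ₂))/(τ₁ − τ₂)].
At t = 76.67: e^(−t/τ₁) = 0.141210, e^(−t/τ₂) = 4.65482e-08.
C₂ = 1.291·[1 − (39.1672·0.141210 − 4.54131·4.65482e-08)/(34.6259)] = 1.291·0.840269 = 1.08479 g/L.

1.085 g/L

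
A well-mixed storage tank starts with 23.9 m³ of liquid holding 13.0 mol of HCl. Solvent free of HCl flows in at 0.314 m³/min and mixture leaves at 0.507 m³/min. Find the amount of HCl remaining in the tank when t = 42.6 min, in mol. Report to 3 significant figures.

4.29 mol

Total volume: dV/dt = Q_in − Q_out = -0.19300 m³/min, so V(t) = 23.9 − 0.19300 t and V(42.6) = 15.678 m³.
Species balance (pure solvent in): dm/dt = −Q_out · m/V(t).
Separate: dm/m = −Q_out dt/V(t) ⇒ ln(m/m₀) = −(Q_out/(Q_in−Q_out)) ln(V/V₀).
m = m₀ (V₀/V)^(Q_out/(Q_in−Q_out)) = 13.0 × (23.9/15.678)^(-2.6269) = 4.2948 mol.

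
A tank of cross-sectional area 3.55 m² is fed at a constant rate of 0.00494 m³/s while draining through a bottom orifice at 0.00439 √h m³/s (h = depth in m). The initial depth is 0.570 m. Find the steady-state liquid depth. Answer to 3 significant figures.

A dh/dt = Q_in − 0.00439 √h. Steady state requires inflow = outflow:
Q_in = 0.00439 √h_ss ⇒ √h_ss = 0.00494/0.00439 = 1.1253.
h_ss = 1.1253² = 1.2663 m. (Since h₀ = 0.570 m < h_ss, the level will rise toward this value.)

1.27 m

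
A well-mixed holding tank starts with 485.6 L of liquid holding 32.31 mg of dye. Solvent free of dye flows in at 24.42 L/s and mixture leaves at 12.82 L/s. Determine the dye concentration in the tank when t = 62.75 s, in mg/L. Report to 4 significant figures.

0.009676 mg/L

Total volume: dV/dt = Q_in − Q_out = 11.6000 L/s, so V(t) = 485.6 + 11.6000 t and V(62.75) = 1213.50 L.
Solute balance: dm/dt = 0 − Q_out C = −Q_out m/V(t).
Separate: dm/m = −Q_out dt/V(t) ⇒ ln(m/m₀) = −(Q_out/(Q_in−Q_out)) ln(V/V₀).
m = m₀ (V₀/V)^(Q_out/(Q_in−Q_out)) = 32.31 × (485.6/1213.50)^(1.10517) = 11.7420 mg.
C = m/V = 11.7420/1213.50 = 0.00967615 mg/L.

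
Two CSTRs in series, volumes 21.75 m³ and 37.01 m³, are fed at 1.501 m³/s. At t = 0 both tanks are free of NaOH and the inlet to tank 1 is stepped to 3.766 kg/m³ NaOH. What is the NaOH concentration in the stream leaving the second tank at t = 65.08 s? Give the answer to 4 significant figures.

Time constants: τᵢ = Vᵢ/Q for each well-mixed tank.
τ₁ = 21.75/1.501 = 14.4903 s; τ₂ = 37.01/1.501 = 24.6569 s.
Tank 1: C₁ = C_in(1 − e^(−t/τ₁)). Tank 2 (τ₁ ≠ τ₂): C₂ = C_in[1 − (τ₁ e^(−t/τ₁) − τ₂ e^(−t/τ₂))/(τ₁ − τ₂)].
At t = 65.08: e^(−t/τ₁) = 0.0112064, e^(−t/τ₂) = 0.0714024.
C₂ = 3.766·[1 − (14.4903·0.0112064 − 24.6569·0.0714024)/(-10.1666)] = 3.766·0.842801 = 3.17399 kg/m³.

3.174 kg/m³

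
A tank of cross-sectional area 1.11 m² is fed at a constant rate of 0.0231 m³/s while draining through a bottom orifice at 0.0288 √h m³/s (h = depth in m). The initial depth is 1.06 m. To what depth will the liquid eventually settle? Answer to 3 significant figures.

A dh/dt = Q_in − 0.0288 √h. Steady state requires inflow = outflow:
Q_in = 0.0288 √h_ss ⇒ √h_ss = 0.0231/0.0288 = 0.80208.
h_ss = 0.80208² = 0.64334 m. (Since h₀ = 1.06 m > h_ss, the level will fall toward this value.)

0.643 m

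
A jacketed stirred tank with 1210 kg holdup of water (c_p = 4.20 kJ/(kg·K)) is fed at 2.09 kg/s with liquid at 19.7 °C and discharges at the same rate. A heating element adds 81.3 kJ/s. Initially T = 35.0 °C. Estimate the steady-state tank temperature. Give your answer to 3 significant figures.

29.0 °C

Heat balance on the well-mixed liquid: M c_p dT/dt = ṁ c_p (T_in − T) + 81.3.
At steady state dT/dt = 0 ⇒ T_ss = T_in + Q̇/(ṁ c_p) = 19.7 + 81.3/(2.09·4.20) = 28.962 °C.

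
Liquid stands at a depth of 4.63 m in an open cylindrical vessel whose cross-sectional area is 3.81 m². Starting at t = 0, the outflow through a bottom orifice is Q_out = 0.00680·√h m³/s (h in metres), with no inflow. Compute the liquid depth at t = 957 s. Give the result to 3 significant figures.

With no inflow, A dh/dt = −0.00680 √h.
This is separable: 2 d(√h)/dt = −0.00680/A, so √h = √h₀ − (0.00680/(2A)) t.
√h = √4.63 − 0.00680·957/(2·3.81) = 2.1517 − 0.85402 = 1.2977.
h = 1.2977² = 1.6841 m.

1.68 m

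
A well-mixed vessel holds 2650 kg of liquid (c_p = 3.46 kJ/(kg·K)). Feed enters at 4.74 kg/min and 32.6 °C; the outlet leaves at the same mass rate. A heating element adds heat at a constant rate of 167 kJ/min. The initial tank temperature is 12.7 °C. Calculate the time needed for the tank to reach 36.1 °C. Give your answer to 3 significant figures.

841 min

Energy balance: M c_p dT/dt = ṁ c_p (T_in − T) + 167.
τ = M/ṁ = 559.07 min; T_ss = T_in + Q̇/(ṁ c_p) = 42.783 °C.
T(t) = T_ss + (T₀ − T_ss) e^(−t/τ). Set T = 36.1:
e^(−t/τ) = (36.1 − 42.783)/(12.7 − 42.783) = 0.22214
t = −559.07 · ln(0.22214) = 841.08 min.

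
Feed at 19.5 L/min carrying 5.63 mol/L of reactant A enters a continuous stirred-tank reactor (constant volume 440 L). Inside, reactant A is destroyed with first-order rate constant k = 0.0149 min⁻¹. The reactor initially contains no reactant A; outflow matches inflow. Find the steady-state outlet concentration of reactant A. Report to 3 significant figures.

4.21 mol/L

V dC/dt = Q(C_in − C) − k V C.
At steady state: 0 = Q C_in − (Q + kV) C_ss, so C_ss = Q C_in/(Q + kV).
C_ss = 19.5·5.63/(19.5 + 0.0149·440) = 109.78/26.056 = 4.2134 mol/L.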